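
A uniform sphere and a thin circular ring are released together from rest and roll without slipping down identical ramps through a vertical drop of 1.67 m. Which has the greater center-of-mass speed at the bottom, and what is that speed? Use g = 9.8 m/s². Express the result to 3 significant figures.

For rolling without slipping, Mgh = ½(1+k)Mv² where k = I/(MR²), so v = √(2gh/(1+k)).
Uniform sphere: k = 0.4, giving v = √(2×9.8×1.67/1.4) = 4.835 m/s.
Thin circular ring: k = 1, giving v = √(2×9.8×1.67/2) = 4.045 m/s.
The smaller k wins: the uniform sphere, at ≈ 4.84 m/s.

the uniform sphere, at v ≈ 4.84 m/s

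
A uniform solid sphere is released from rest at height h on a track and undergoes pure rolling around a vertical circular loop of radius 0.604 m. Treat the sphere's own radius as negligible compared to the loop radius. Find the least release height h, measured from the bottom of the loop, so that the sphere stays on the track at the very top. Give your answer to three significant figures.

Here I = (2/5)MR², so the shape factor k = I/(MR²) = 0.4.
At the top of the loop, the minimum-contact condition is Mg = Mv_top²/r, so v_top² = gr.
With ω = v/R, the kinetic energy at speed v is ½(1+k)Mv² = (7/10)Mv².
Energy conservation from release (height h) to the top (height 2r): Mgh = Mg(2r) + (7/10)M·gr.
Thus h_min = 2r + (1+k)r/2 = r(2 + 1.4/2) = 0.604 × 2.7 ≈ 1.63 m.

h_min ≈ 1.63 m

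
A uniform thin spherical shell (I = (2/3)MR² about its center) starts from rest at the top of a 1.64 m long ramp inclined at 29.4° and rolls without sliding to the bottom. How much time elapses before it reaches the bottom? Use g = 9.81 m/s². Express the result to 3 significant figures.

The moment of inertia is (2/3)MR², giving k ≡ I/(MR²) = 2/3.
Translational: Mg sinθ − f = Ma. Rotational about the CM: fR = Iα = kMRa, so f = kMa.
Hence a = g sinθ/(1+k) = 9.81×sin29.4°/1.667 = 2.889 m/s².
Starting from rest, L = ½at², so t = √(2L/a) = √(2×1.64/2.889) ≈ 1.07 s.

t ≈ 1.07 s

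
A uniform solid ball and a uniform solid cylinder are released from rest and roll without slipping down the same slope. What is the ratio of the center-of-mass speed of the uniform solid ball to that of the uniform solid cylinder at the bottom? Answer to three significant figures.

v_ratio ≈ 1.04

Each satisfies Mgh = ½(1+k)Mv² with k = I/(MR²), so v ∝ 1/√(1+k).
For the uniform solid ball k = 0.4; for the uniform solid cylinder k = 0.5.
v₁/v₂ = √((1+k₂)/(1+k₁)) = √(1.5/1.4) ≈ 1.04.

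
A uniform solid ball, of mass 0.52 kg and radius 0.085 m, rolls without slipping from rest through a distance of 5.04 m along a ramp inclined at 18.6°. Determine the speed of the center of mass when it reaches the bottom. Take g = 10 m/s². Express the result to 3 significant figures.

v ≈ 4.79 m/s

The moment of inertia is (2/5)MR², giving k ≡ I/(MR²) = 0.4.
Rolling without slipping gives ω = v/R, so the total kinetic energy is ½Mv² + ½Iω² = ½(1+k)Mv² = (7/10)Mv².
The vertical drop is h = L sinθ = 5.04 × sin18.6° = 1.608 m.
Energy conservation: Mgh = (7/10)Mv², so v = √(2gh/(1+k)) = √(2 × 10 × 1.608 / 1.4) ≈ 4.79 m/s.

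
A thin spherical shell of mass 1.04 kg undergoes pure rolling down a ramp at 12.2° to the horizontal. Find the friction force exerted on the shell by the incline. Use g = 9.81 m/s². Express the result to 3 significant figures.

f ≈ 0.862 N

For this body I = (2/3)MR², i.e. k = I/(MR²) = 2/3.
Translational: Mg sinθ − f = Ma. Rotational about the CM: fR = Iα = kMRa, so f = kMa.
Combining, a = g sinθ/(1+k) and f = kMa = kMg sinθ/(1+k).
f = (2/3) × 1.04 × 9.81 × sin12.2° / 1.667 ≈ 0.862 N.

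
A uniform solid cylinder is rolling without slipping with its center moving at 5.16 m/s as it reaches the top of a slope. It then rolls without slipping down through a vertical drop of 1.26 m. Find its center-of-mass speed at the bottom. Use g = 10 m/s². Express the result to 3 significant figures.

With I = (1/2)MR², the ratio k = I/(MR²) is 0.5.
Since it rolls without slipping, ω = v/R and KE = ½Mv² + ½Iω² = ½(1+k)Mv² = (3/4)Mv².
Energy conservation: (3/4)Mv₀² + Mgh = (3/4)Mv², so v² = v₀² + 2gh/(1+k).
v = √(5.16² + 2×10×1.26/1.5) = √43.43 ≈ 6.59 m/s.

v ≈ 6.59 m/s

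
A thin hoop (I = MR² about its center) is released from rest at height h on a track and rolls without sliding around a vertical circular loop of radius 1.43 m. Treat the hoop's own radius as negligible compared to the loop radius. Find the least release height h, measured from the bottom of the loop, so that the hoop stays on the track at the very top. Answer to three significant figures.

h_min ≈ 4.29 m

With I = MR², the ratio k = I/(MR²) is 1.
At the top of the loop, the minimum-contact condition is Mg = Mv_top²/r, so v_top² = gr.
With ω = v/R, the kinetic energy at speed v is ½(1+k)Mv² = Mv².
Energy conservation from release (height h) to the top (height 2r): Mgh = Mg(2r) + M·gr.
Thus h_min = 2r + (1+k)r/2 = r(2 + 2/2) = 1.43 × 3 ≈ 4.29 m.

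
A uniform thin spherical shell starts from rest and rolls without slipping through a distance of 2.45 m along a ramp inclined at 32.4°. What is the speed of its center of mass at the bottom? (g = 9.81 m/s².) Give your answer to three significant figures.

v ≈ 3.93 m/s

The moment of inertia is (2/3)MR², giving k ≡ I/(MR²) = 2/3.
Rolling without slipping gives ω = v/R, so the total kinetic energy is ½Mv² + ½Iω² = ½(1+k)Mv² = (5/6)Mv².
The vertical drop is h = L sinθ = 2.45 × sin32.4° = 1.313 m.
Energy conservation: Mgh = (5/6)Mv², so v = √(2gh/(1+k)) = √(2 × 9.81 × 1.313 / 1.667) ≈ 3.93 m/s.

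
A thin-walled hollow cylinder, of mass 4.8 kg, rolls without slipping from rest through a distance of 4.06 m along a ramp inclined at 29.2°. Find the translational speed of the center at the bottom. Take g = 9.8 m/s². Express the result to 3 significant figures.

v ≈ 4.41 m/s

With I = MR², the ratio k = I/(MR²) is 1.
Since it rolls without slipping, ω = v/R and KE = ½Mv² + ½Iω² = ½(1+k)Mv² = Mv².
The vertical drop is h = L sinθ = 4.06 × sin29.2° = 1.981 m.
Setting Mgh = Mv² gives v = √(2gh/(1+k)) = √(2·9.8·1.981/2) ≈ 4.41 m/s.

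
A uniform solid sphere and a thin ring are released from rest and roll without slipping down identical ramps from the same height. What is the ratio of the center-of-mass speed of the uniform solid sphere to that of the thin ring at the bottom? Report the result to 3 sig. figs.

Each satisfies Mgh = ½(1+k)Mv² with k = I/(MR²), so v ∝ 1/√(1+k).
For the uniform solid sphere k = 0.4; for the thin ring k = 1.
v₁/v₂ = √((1+k₂)/(1+k₁)) = √(2/1.4) ≈ 1.20.

v_ratio ≈ 1.20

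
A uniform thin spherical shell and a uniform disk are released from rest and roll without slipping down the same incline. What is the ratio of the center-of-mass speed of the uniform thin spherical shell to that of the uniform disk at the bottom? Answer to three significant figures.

v_ratio ≈ 0.949

Each satisfies Mgh = ½(1+k)Mv² with k = I/(MR²), so v ∝ 1/√(1+k).
For the uniform thin spherical shell k = 2/3; for the uniform disk k = 0.5.
v₁/v₂ = √((1+k₂)/(1+k₁)) = √(1.5/1.667) ≈ 0.949.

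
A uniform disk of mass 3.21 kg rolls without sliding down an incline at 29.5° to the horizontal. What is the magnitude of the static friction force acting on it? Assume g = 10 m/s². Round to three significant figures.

For this body I = (1/2)MR², i.e. k = I/(MR²) = 0.5.
Newton's second law down the slope: Mg sinθ − f = Ma. The torque equation fR = Iα (with α = a/R) gives f = kMa.
Combining, a = g sinθ/(1+k) and f = kMa = kMg sinθ/(1+k).
f = 0.5 × 3.21 × 10 × sin29.5° / 1.5 ≈ 5.27 N.

f ≈ 5.27 N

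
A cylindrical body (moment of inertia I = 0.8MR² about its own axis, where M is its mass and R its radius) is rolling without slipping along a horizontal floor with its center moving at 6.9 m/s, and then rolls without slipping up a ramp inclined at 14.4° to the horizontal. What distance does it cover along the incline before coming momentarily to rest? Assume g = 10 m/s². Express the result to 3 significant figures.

d ≈ 17.2 m

With I = 0.8MR², the ratio k = I/(MR²) is 0.8.
Rolling without slipping gives ω = v/R, so the total kinetic energy is ½Mv² + ½Iω² = ½(1+k)Mv² = (9/10)Mv².
Setting this equal to Mgh gives the vertical rise h = (1+k)v₀²/(2g) = 1.8×6.9²/(2×10) = 4.285 m.
Along the incline, d = h/sinθ = 4.285/sin14.4° ≈ 17.2 m.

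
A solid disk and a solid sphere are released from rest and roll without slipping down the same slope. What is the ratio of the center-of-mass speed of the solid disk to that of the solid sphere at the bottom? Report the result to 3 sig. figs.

v_ratio ≈ 0.966

Each satisfies Mgh = ½(1+k)Mv² with k = I/(MR²), so v ∝ 1/√(1+k).
For the solid disk k = 0.5; for the solid sphere k = 0.4.
v₁/v₂ = √((1+k₂)/(1+k₁)) = √(1.4/1.5) ≈ 0.966.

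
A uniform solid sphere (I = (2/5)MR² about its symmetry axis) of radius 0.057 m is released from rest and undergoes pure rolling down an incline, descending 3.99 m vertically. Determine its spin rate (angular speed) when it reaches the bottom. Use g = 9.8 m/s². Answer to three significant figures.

ω ≈ 131 rad/s

Here I = (2/5)MR², so the shape factor k = I/(MR²) = 0.4.
The rolling condition ω = v/R makes the rotational term ½I(v/R)² = ½kMv², so KE_total = ½(1+k)Mv² = (7/10)Mv².
Energy conservation Mgh = ½(1+k)Mv² gives v = √(2gh/(1+k)) = √(2 × 9.8 × 3.99 / 1.4) = 7.474 m/s.
The angular speed follows from ω = v/R = 7.474/0.057 ≈ 131 rad/s.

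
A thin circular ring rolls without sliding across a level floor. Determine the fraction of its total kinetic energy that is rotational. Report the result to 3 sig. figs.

fraction ≈ 0.500

Here I = MR², so the shape factor k = I/(MR²) = 1.
With ω = v/R, KE_trans = ½Mv² and KE_rot = ½Iω² = ½kMv², so KE_total = ½(1+k)Mv².
The rotational fraction is therefore k/(1+k) = 1/2 ≈ 0.500.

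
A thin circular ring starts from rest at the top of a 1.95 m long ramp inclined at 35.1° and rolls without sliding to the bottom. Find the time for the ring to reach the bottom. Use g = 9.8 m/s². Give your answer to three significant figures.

t ≈ 1.18 s

The moment of inertia is MR², giving k ≡ I/(MR²) = 1.
Translational: Mg sinθ − f = Ma. Rotational about the CM: fR = Iα = kMRa, so f = kMa.
Hence a = g sinθ/(1+k) = 9.8×sin35.1°/2 = 2.818 m/s².
With constant a from rest, t = √(2L/a) = √(2·1.95/2.818) ≈ 1.18 s.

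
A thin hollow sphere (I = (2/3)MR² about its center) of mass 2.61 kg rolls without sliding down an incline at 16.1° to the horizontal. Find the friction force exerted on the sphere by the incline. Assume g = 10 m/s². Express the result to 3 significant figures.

f ≈ 2.90 N

With I = (2/3)MR², the ratio k = I/(MR²) is 2/3.
Translational: Mg sinθ − f = Ma. Rotational about the CM: fR = Iα = kMRa, so f = kMa.
Combining, a = g sinθ/(1+k) and f = kMa = kMg sinθ/(1+k).
f = (2/3) × 2.61 × 10 × sin16.1° / 1.667 ≈ 2.90 N.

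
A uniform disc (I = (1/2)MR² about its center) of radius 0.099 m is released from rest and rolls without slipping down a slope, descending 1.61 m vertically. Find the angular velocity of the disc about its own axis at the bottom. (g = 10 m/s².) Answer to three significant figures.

The moment of inertia is (1/2)MR², giving k ≡ I/(MR²) = 0.5.
Rolling without slipping gives ω = v/R, so the total kinetic energy is ½Mv² + ½Iω² = ½(1+k)Mv² = (3/4)Mv².
Energy conservation Mgh = ½(1+k)Mv² gives v = √(2gh/(1+k)) = √(2 × 10 × 1.61 / 1.5) = 4.633 m/s.
The angular speed follows from ω = v/R = 4.633/0.099 ≈ 46.8 rad/s.

ω ≈ 46.8 rad/s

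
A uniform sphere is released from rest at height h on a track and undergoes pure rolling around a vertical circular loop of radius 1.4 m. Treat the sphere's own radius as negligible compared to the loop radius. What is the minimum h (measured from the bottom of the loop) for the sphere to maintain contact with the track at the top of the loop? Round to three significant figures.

For this body I = (2/5)MR², i.e. k = I/(MR²) = 0.4.
At the top, contact is just lost when gravity alone supplies the centripetal force: Mg = Mv_top²/r, i.e. v_top² = gr.
With ω = v/R, the kinetic energy at speed v is ½(1+k)Mv² = (7/10)Mv².
Energy conservation from release (height h) to the top (height 2r): Mgh = Mg(2r) + (7/10)M·gr.
Thus h_min = 2r + (1+k)r/2 = r(2 + 1.4/2) = 1.4 × 2.7 ≈ 3.78 m.

h_min ≈ 3.78 m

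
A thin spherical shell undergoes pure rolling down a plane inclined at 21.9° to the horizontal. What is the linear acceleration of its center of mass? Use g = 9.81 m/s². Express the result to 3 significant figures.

With I = (2/3)MR², the ratio k = I/(MR²) is 2/3.
Newton's second law down the slope: Mg sinθ − f = Ma. The torque equation fR = Iα (with α = a/R) gives f = kMa.
Eliminating f: Mg sinθ = (1+k)Ma, so a = g sinθ/(1+k) = 9.81 × sin21.9° / 1.667 ≈ 2.20 m/s².

a ≈ 2.20 m/s²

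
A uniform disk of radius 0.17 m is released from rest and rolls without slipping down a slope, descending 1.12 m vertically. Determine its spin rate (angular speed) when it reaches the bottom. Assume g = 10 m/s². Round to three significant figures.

The moment of inertia is (1/2)MR², giving k ≡ I/(MR²) = 0.5.
Pure rolling means v = ωR; then KE = ½Mv² + ½I(v/R)² = ½(1+k)Mv² = (3/4)Mv².
Energy conservation Mgh = ½(1+k)Mv² gives v = √(2gh/(1+k)) = √(2 × 10 × 1.12 / 1.5) = 3.864 m/s.
Then ω = v/R = 3.864 / 0.17 ≈ 22.7 rad/s.

ω ≈ 22.7 rad/s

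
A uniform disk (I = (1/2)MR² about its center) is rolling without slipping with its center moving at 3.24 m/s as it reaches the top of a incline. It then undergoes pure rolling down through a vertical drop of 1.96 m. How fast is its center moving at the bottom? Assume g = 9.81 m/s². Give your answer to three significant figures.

v ≈ 6.01 m/s

With I = (1/2)MR², the ratio k = I/(MR²) is 0.5.
The rolling condition ω = v/R makes the rotational term ½I(v/R)² = ½kMv², so KE_total = ½(1+k)Mv² = (3/4)Mv².
Energy conservation: (3/4)Mv₀² + Mgh = (3/4)Mv², so v² = v₀² + 2gh/(1+k).
v = √(3.24² + 2×9.81×1.96/1.5) = √36.13 ≈ 6.01 m/s.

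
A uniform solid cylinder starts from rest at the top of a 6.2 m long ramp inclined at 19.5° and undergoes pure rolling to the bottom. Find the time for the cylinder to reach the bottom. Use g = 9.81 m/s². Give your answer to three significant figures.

For this body I = (1/2)MR², i.e. k = I/(MR²) = 0.5.
Along the incline Mg sinθ − f = Ma, and torque about the center fR = Iα = kMR²(a/R) gives f = kMa.
Hence a = g sinθ/(1+k) = 9.81×sin19.5°/1.5 = 2.183 m/s².
With constant a from rest, t = √(2L/a) = √(2·6.2/2.183) ≈ 2.38 s.

t ≈ 2.38 s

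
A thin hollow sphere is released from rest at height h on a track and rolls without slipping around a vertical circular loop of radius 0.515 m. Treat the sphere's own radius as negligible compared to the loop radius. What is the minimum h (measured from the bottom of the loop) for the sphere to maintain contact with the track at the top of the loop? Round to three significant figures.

h_min ≈ 1.46 m

With I = (2/3)MR², the ratio k = I/(MR²) is 2/3.
At the top of the loop, the minimum-contact condition is Mg = Mv_top²/r, so v_top² = gr.
With ω = v/R, the kinetic energy at speed v is ½(1+k)Mv² = (5/6)Mv².
Energy conservation from release (height h) to the top (height 2r): Mgh = Mg(2r) + (5/6)M·gr.
Thus h_min = 2r + (1+k)r/2 = r(2 + 1.667/2) = 0.515 × 2.833 ≈ 1.46 m.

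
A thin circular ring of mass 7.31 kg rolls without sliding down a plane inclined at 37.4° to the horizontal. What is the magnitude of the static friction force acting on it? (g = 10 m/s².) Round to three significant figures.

For this body I = MR², i.e. k = I/(MR²) = 1.
Translational: Mg sinθ − f = Ma. Rotational about the CM: fR = Iα = kMRa, so f = kMa.
Combining, a = g sinθ/(1+k) and f = kMa = kMg sinθ/(1+k).
f = 1 × 7.31 × 10 × sin37.4° / 2 ≈ 22.2 N.

f ≈ 22.2 N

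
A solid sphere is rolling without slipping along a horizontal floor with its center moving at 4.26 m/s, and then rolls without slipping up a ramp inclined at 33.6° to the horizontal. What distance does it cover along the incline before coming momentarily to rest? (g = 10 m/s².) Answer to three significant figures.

d ≈ 2.30 m

For this body I = (2/5)MR², i.e. k = I/(MR²) = 0.4.
The rolling condition ω = v/R makes the rotational term ½I(v/R)² = ½kMv², so KE_total = ½(1+k)Mv² = (7/10)Mv².
Setting this equal to Mgh gives the vertical rise h = (1+k)v₀²/(2g) = 1.4×4.26²/(2×10) = 1.27 m.
Along the incline, d = h/sinθ = 1.27/sin33.6° ≈ 2.30 m.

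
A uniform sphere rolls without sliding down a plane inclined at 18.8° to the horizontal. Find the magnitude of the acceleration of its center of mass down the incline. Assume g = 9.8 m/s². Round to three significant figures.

a ≈ 2.26 m/s²

For this body I = (2/5)MR², i.e. k = I/(MR²) = 0.4.
Translational: Mg sinθ − f = Ma. Rotational about the CM: fR = Iα = kMRa, so f = kMa.
Eliminating f: Mg sinθ = (1+k)Ma, so a = g sinθ/(1+k) = 9.8 × sin18.8° / 1.4 ≈ 2.26 m/s².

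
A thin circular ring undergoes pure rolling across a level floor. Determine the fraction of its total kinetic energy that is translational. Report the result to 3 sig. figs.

Here I = MR², so the shape factor k = I/(MR²) = 1.
With ω = v/R, KE_trans = ½Mv² and KE_rot = ½Iω² = ½kMv², so KE_total = ½(1+k)Mv².
The translational fraction is therefore 1/(1+k) = 1/2 ≈ 0.500.

fraction ≈ 0.500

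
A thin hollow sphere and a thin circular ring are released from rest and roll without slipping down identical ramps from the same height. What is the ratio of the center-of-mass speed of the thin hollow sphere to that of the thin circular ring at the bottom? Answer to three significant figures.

Each satisfies Mgh = ½(1+k)Mv² with k = I/(MR²), so v ∝ 1/√(1+k).
For the thin hollow sphere k = 2/3; for the thin circular ring k = 1.
v₁/v₂ = √((1+k₂)/(1+k₁)) = √(2/1.667) ≈ 1.10.

v_ratio ≈ 1.10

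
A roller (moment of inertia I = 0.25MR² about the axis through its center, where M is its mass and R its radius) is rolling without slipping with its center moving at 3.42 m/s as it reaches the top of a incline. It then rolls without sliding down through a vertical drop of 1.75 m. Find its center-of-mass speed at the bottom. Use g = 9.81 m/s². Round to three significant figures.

For this body I = 0.25MR², i.e. k = I/(MR²) = 0.25.
Rolling without slipping gives ω = v/R, so the total kinetic energy is ½Mv² + ½Iω² = ½(1+k)Mv² = (5/8)Mv².
Energy conservation: (5/8)Mv₀² + Mgh = (5/8)Mv², so v² = v₀² + 2gh/(1+k).
v = √(3.42² + 2×9.81×1.75/1.25) = √39.16 ≈ 6.26 m/s.

v ≈ 6.26 m/s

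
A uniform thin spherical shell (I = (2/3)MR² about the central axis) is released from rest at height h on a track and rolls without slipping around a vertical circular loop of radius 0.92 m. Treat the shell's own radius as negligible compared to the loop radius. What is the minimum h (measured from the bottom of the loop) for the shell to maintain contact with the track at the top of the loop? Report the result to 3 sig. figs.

For this body I = (2/3)MR², i.e. k = I/(MR²) = 2/3.
At the top of the loop, the minimum-contact condition is Mg = Mv_top²/r, so v_top² = gr.
With ω = v/R, the kinetic energy at speed v is ½(1+k)Mv² = (5/6)Mv².
Energy conservation from release (height h) to the top (height 2r): Mgh = Mg(2r) + (5/6)M·gr.
Thus h_min = 2r + (1+k)r/2 = r(2 + 1.667/2) = 0.92 × 2.833 ≈ 2.61 m.

h_min ≈ 2.61 m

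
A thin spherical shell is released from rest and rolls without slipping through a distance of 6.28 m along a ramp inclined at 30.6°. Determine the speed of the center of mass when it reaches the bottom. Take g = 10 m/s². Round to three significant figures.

Here I = (2/3)MR², so the shape factor k = I/(MR²) = 2/3.
The rolling condition ω = v/R makes the rotational term ½I(v/R)² = ½kMv², so KE_total = ½(1+k)Mv² = (5/6)Mv².
The vertical drop is h = L sinθ = 6.28 × sin30.6° = 3.197 m.
Setting Mgh = (5/6)Mv² gives v = √(2gh/(1+k)) = √(2·10·3.197/1.667) ≈ 6.19 m/s.

v ≈ 6.19 m/s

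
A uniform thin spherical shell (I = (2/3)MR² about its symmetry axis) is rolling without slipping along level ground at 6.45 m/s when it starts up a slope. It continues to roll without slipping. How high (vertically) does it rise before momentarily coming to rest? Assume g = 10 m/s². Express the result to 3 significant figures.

The moment of inertia is (2/3)MR², giving k ≡ I/(MR²) = 2/3.
The rolling condition ω = v/R makes the rotational term ½I(v/R)² = ½kMv², so KE_total = ½(1+k)Mv² = (5/6)Mv².
At the top the kinetic energy is zero, so (5/6)Mv₀² = Mgh.
Thus h = (1+k)v₀²/(2g) = 1.667 × 6.45² / (2 × 10) ≈ 3.47 m.

h ≈ 3.47 m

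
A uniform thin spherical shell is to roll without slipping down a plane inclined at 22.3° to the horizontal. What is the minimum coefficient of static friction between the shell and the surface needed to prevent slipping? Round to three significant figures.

μ_min ≈ 0.164

The moment of inertia is (2/3)MR², giving k ≡ I/(MR²) = 2/3.
Translational: Mg sinθ − f = Ma. Rotational about the CM: fR = Iα = kMRa, so f = kMa.
These give a = g sinθ/(1+k) and the required friction f = kMg sinθ/(1+k).
The normal force is N = Mg cosθ, so μ_min = f/N = k tanθ/(1+k).
μ_min = (2/3) × tan22.3° / 1.667 ≈ 0.164.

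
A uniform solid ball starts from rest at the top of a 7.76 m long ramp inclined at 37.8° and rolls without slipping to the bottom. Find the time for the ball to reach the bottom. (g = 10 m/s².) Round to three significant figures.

t ≈ 1.88 s

Here I = (2/5)MR², so the shape factor k = I/(MR²) = 0.4.
Newton's second law down the slope: Mg sinθ − f = Ma. The torque equation fR = Iα (with α = a/R) gives f = kMa.
Hence a = g sinθ/(1+k) = 10×sin37.8°/1.4 = 4.378 m/s².
Starting from rest, L = ½at², so t = √(2L/a) = √(2×7.76/4.378) ≈ 1.88 s.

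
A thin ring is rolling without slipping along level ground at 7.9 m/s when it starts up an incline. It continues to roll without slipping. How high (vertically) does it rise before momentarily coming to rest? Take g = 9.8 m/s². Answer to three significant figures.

Here I = MR², so the shape factor k = I/(MR²) = 1.
The rolling condition ω = v/R makes the rotational term ½I(v/R)² = ½kMv², so KE_total = ½(1+k)Mv² = Mv².
All of this converts to potential energy at the highest point: Mv₀² = Mgh.
Thus h = (1+k)v₀²/(2g) = 2 × 7.9² / (2 × 9.8) ≈ 6.37 m.

h ≈ 6.37 m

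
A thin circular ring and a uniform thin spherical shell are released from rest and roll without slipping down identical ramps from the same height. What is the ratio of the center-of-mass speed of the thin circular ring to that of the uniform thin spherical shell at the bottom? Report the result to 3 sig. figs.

Each satisfies Mgh = ½(1+k)Mv² with k = I/(MR²), so v ∝ 1/√(1+k).
For the thin circular ring k = 1; for the uniform thin spherical shell k = 2/3.
v₁/v₂ = √((1+k₂)/(1+k₁)) = √(1.667/2) ≈ 0.913.

v_ratio ≈ 0.913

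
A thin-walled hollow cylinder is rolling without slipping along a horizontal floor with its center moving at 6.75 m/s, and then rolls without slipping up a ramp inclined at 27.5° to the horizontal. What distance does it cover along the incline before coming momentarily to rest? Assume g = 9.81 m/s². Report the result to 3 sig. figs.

d ≈ 10.1 m

The moment of inertia is MR², giving k ≡ I/(MR²) = 1.
Rolling without slipping gives ω = v/R, so the total kinetic energy is ½Mv² + ½Iω² = ½(1+k)Mv² = Mv².
Setting this equal to Mgh gives the vertical rise h = (1+k)v₀²/(2g) = 2×6.75²/(2×9.81) = 4.644 m.
The distance along the slope is d = h/sinθ = 4.644/sin27.5° ≈ 10.1 m.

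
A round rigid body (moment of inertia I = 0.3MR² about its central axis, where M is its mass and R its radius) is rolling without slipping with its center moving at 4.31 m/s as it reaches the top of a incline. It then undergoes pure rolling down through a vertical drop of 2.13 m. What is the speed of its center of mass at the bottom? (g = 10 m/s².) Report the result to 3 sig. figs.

v ≈ 7.17 m/s

For this body I = 0.3MR², i.e. k = I/(MR²) = 0.3.
The rolling condition ω = v/R makes the rotational term ½I(v/R)² = ½kMv², so KE_total = ½(1+k)Mv² = (13/20)Mv².
Energy conservation: (13/20)Mv₀² + Mgh = (13/20)Mv², so v² = v₀² + 2gh/(1+k).
v = √(4.31² + 2×10×2.13/1.3) = √51.35 ≈ 7.17 m/s.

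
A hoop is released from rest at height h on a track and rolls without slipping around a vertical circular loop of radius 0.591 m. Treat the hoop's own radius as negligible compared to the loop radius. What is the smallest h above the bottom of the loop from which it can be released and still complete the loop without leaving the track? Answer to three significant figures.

The moment of inertia is MR², giving k ≡ I/(MR²) = 1.
At the top, contact is just lost when gravity alone supplies the centripetal force: Mg = Mv_top²/r, i.e. v_top² = gr.
With ω = v/R, the kinetic energy at speed v is ½(1+k)Mv² = Mv².
Energy conservation from release (height h) to the top (height 2r): Mgh = Mg(2r) + M·gr.
Thus h_min = 2r + (1+k)r/2 = r(2 + 2/2) = 0.591 × 3 ≈ 1.77 m.

h_min ≈ 1.77 m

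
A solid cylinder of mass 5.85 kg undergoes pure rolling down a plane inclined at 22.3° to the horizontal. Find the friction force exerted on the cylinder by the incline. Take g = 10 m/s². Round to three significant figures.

f ≈ 7.40 N

For this body I = (1/2)MR², i.e. k = I/(MR²) = 0.5.
Along the incline Mg sinθ − f = Ma, and torque about the center fR = Iα = kMR²(a/R) gives f = kMa.
Combining, a = g sinθ/(1+k) and f = kMa = kMg sinθ/(1+k).
f = 0.5 × 5.85 × 10 × sin22.3° / 1.5 ≈ 7.40 N.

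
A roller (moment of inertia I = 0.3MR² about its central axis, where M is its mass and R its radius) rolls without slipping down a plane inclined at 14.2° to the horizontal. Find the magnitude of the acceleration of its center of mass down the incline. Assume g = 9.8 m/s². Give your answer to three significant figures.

a ≈ 1.85 m/s²

Here I = 0.3MR², so the shape factor k = I/(MR²) = 0.3.
Newton's second law down the slope: Mg sinθ − f = Ma. The torque equation fR = Iα (with α = a/R) gives f = kMa.
Eliminating f: Mg sinθ = (1+k)Ma, so a = g sinθ/(1+k) = 9.8 × sin14.2° / 1.3 ≈ 1.85 m/s².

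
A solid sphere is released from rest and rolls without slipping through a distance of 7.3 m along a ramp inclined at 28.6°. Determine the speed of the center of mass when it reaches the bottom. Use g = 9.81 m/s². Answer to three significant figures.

Here I = (2/5)MR², so the shape factor k = I/(MR²) = 0.4.
The rolling condition ω = v/R makes the rotational term ½I(v/R)² = ½kMv², so KE_total = ½(1+k)Mv² = (7/10)Mv².
The vertical drop is h = L sinθ = 7.3 × sin28.6° = 3.494 m.
Energy conservation: Mgh = (7/10)Mv², so v = √(2gh/(1+k)) = √(2 × 9.81 × 3.494 / 1.4) ≈ 7.00 m/s.

v ≈ 7.00 m/s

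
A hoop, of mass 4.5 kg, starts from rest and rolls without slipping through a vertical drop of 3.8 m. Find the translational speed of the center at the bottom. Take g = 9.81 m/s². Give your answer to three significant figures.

v ≈ 6.11 m/s

With I = MR², the ratio k = I/(MR²) is 1.
Since it rolls without slipping, ω = v/R and KE = ½Mv² + ½Iω² = ½(1+k)Mv² = Mv².
Energy conservation: Mgh = Mv², so v = √(2gh/(1+k)) = √(2 × 9.81 × 3.8 / 2) ≈ 6.11 m/s.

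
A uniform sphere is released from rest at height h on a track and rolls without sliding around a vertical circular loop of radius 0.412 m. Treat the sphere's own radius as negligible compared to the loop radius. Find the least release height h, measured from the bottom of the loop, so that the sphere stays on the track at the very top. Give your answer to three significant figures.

With I = (2/5)MR², the ratio k = I/(MR²) is 0.4.
At the top of the loop, the minimum-contact condition is Mg = Mv_top²/r, so v_top² = gr.
With ω = v/R, the kinetic energy at speed v is ½(1+k)Mv² = (7/10)Mv².
Energy conservation from release (height h) to the top (height 2r): Mgh = Mg(2r) + (7/10)M·gr.
Thus h_min = 2r + (1+k)r/2 = r(2 + 1.4/2) = 0.412 × 2.7 ≈ 1.11 m.

h_min ≈ 1.11 m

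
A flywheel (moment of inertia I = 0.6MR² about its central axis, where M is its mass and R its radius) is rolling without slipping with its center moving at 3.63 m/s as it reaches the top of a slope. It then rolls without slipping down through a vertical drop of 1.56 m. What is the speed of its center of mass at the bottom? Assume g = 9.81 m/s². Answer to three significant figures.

v ≈ 5.68 m/s

For this body I = 0.6MR², i.e. k = I/(MR²) = 0.6.
The rolling condition ω = v/R makes the rotational term ½I(v/R)² = ½kMv², so KE_total = ½(1+k)Mv² = (4/5)Mv².
Conserving energy between top and bottom: (4/5)Mv² = (4/5)Mv₀² + Mgh, hence v² = v₀² + 2gh/(1+k).
v = √(3.63² + 2×9.81×1.56/1.6) = √32.31 ≈ 5.68 m/s.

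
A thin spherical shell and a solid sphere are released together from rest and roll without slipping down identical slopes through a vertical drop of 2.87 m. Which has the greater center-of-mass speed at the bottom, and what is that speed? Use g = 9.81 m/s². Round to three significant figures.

the solid sphere, at v ≈ 6.34 m/s

For rolling without slipping, Mgh = ½(1+k)Mv² where k = I/(MR²), so v = √(2gh/(1+k)).
Thin spherical shell: k = 2/3, giving v = √(2×9.81×2.87/1.667) = 5.813 m/s.
Solid sphere: k = 0.4, giving v = √(2×9.81×2.87/1.4) = 6.342 m/s.
The smaller k wins: the solid sphere, at ≈ 6.34 m/s.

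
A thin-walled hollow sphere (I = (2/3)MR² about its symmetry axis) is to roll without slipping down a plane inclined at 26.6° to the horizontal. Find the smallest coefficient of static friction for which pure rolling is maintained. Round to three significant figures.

μ_min ≈ 0.200

The moment of inertia is (2/3)MR², giving k ≡ I/(MR²) = 2/3.
Newton's second law down the slope: Mg sinθ − f = Ma. The torque equation fR = Iα (with α = a/R) gives f = kMa.
These give a = g sinθ/(1+k) and the required friction f = kMg sinθ/(1+k).
The normal force is N = Mg cosθ, so μ_min = f/N = k tanθ/(1+k).
μ_min = (2/3) × tan26.6° / 1.667 ≈ 0.200.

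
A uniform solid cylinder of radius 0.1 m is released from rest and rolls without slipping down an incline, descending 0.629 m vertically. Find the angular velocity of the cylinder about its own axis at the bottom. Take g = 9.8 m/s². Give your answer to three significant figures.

ω ≈ 28.7 rad/s

Here I = (1/2)MR², so the shape factor k = I/(MR²) = 0.5.
Rolling without slipping gives ω = v/R, so the total kinetic energy is ½Mv² + ½Iω² = ½(1+k)Mv² = (3/4)Mv².
Energy conservation Mgh = ½(1+k)Mv² gives v = √(2gh/(1+k)) = √(2 × 9.8 × 0.629 / 1.5) = 2.867 m/s.
The angular speed follows from ω = v/R = 2.867/0.1 ≈ 28.7 rad/s.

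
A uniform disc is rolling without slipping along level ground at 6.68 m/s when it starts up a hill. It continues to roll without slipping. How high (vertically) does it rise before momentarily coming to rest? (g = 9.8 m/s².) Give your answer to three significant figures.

h ≈ 3.41 m

The moment of inertia is (1/2)MR², giving k ≡ I/(MR²) = 0.5.
Since it rolls without slipping, ω = v/R and KE = ½Mv² + ½Iω² = ½(1+k)Mv² = (3/4)Mv².
At the top the kinetic energy is zero, so (3/4)Mv₀² = Mgh.
Thus h = (1+k)v₀²/(2g) = 1.5 × 6.68² / (2 × 9.8) ≈ 3.41 m.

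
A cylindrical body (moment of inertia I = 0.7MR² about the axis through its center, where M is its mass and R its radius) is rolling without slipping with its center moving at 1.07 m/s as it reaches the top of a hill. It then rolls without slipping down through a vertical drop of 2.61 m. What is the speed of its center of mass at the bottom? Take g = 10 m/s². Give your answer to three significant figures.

For this body I = 0.7MR², i.e. k = I/(MR²) = 0.7.
Since it rolls without slipping, ω = v/R and KE = ½Mv² + ½Iω² = ½(1+k)Mv² = (17/20)Mv².
Energy conservation: (17/20)Mv₀² + Mgh = (17/20)Mv², so v² = v₀² + 2gh/(1+k).
v = √(1.07² + 2×10×2.61/1.7) = √31.85 ≈ 5.64 m/s.

v ≈ 5.64 m/s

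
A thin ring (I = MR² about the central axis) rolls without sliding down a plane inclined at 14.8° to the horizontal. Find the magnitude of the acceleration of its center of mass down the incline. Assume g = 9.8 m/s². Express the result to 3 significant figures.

With I = MR², the ratio k = I/(MR²) is 1.
Translational: Mg sinθ − f = Ma. Rotational about the CM: fR = Iα = kMRa, so f = kMa.
Eliminating f: Mg sinθ = (1+k)Ma, so a = g sinθ/(1+k) = 9.8 × sin14.8° / 2 ≈ 1.25 m/s².

a ≈ 1.25 m/s²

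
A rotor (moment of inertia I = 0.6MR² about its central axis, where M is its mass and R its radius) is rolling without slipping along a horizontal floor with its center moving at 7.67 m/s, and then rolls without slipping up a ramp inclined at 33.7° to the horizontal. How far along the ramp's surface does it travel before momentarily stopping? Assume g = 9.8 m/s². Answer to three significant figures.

d ≈ 8.66 m

The moment of inertia is 0.6MR², giving k ≡ I/(MR²) = 0.6.
Since it rolls without slipping, ω = v/R and KE = ½Mv² + ½Iω² = ½(1+k)Mv² = (4/5)Mv².
Setting this equal to Mgh gives the vertical rise h = (1+k)v₀²/(2g) = 1.6×7.67²/(2×9.8) = 4.802 m.
The distance along the slope is d = h/sinθ = 4.802/sin33.7° ≈ 8.66 m.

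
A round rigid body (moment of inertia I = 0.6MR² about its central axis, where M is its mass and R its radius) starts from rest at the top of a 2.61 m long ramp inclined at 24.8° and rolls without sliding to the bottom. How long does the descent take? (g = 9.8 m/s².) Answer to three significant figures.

t ≈ 1.43 s

Here I = 0.6MR², so the shape factor k = I/(MR²) = 0.6.
Translational: Mg sinθ − f = Ma. Rotational about the CM: fR = Iα = kMRa, so f = kMa.
Hence a = g sinθ/(1+k) = 9.8×sin24.8°/1.6 = 2.569 m/s².
Starting from rest, L = ½at², so t = √(2L/a) = √(2×2.61/2.569) ≈ 1.43 s.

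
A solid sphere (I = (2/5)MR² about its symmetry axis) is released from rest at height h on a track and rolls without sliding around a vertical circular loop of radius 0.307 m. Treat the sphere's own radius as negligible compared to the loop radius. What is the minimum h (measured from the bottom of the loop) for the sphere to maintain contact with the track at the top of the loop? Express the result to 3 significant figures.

With I = (2/5)MR², the ratio k = I/(MR²) is 0.4.
At the top, contact is just lost when gravity alone supplies the centripetal force: Mg = Mv_top²/r, i.e. v_top² = gr.
With ω = v/R, the kinetic energy at speed v is ½(1+k)Mv² = (7/10)Mv².
Energy conservation from release (height h) to the top (height 2r): Mgh = Mg(2r) + (7/10)M·gr.
Thus h_min = 2r + (1+k)r/2 = r(2 + 1.4/2) = 0.307 × 2.7 ≈ 0.829 m.

h_min ≈ 0.829 m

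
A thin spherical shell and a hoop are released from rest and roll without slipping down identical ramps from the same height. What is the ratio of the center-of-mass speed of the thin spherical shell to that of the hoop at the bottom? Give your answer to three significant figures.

v_ratio ≈ 1.10

Each satisfies Mgh = ½(1+k)Mv² with k = I/(MR²), so v ∝ 1/√(1+k).
For the thin spherical shell k = 2/3; for the hoop k = 1.
v₁/v₂ = √((1+k₂)/(1+k₁)) = √(2/1.667) ≈ 1.10.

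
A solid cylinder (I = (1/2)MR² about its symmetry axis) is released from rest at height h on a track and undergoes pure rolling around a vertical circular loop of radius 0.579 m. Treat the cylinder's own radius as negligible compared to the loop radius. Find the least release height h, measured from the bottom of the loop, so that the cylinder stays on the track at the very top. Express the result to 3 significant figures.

The moment of inertia is (1/2)MR², giving k ≡ I/(MR²) = 0.5.
At the top, contact is just lost when gravity alone supplies the centripetal force: Mg = Mv_top²/r, i.e. v_top² = gr.
With ω = v/R, the kinetic energy at speed v is ½(1+k)Mv² = (3/4)Mv².
Energy conservation from release (height h) to the top (height 2r): Mgh = Mg(2r) + (3/4)M·gr.
Thus h_min = 2r + (1+k)r/2 = r(2 + 1.5/2) = 0.579 × 2.75 ≈ 1.59 m.

h_min ≈ 1.59 m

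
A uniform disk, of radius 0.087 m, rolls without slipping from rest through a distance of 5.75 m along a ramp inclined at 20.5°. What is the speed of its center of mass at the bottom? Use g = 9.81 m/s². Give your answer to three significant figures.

The moment of inertia is (1/2)MR², giving k ≡ I/(MR²) = 0.5.
Pure rolling means v = ωR; then KE = ½Mv² + ½I(v/R)² = ½(1+k)Mv² = (3/4)Mv².
The vertical drop is h = L sinθ = 5.75 × sin20.5° = 2.014 m.
Setting Mgh = (3/4)Mv² gives v = √(2gh/(1+k)) = √(2·9.81·2.014/1.5) ≈ 5.13 m/s.

v ≈ 5.13 m/s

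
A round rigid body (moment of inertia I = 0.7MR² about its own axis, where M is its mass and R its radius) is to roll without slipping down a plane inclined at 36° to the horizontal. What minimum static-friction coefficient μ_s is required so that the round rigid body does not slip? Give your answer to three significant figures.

μ_min ≈ 0.299

With I = 0.7MR², the ratio k = I/(MR²) is 0.7.
Newton's second law down the slope: Mg sinθ − f = Ma. The torque equation fR = Iα (with α = a/R) gives f = kMa.
These give a = g sinθ/(1+k) and the required friction f = kMg sinθ/(1+k).
The normal force is N = Mg cosθ, so μ_min = f/N = k tanθ/(1+k).
μ_min = 0.7 × tan36° / 1.7 ≈ 0.299.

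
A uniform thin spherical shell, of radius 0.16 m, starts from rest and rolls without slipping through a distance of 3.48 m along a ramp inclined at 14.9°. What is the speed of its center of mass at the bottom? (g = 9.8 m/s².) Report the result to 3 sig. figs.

With I = (2/3)MR², the ratio k = I/(MR²) is 2/3.
Rolling without slipping gives ω = v/R, so the total kinetic energy is ½Mv² + ½Iω² = ½(1+k)Mv² = (5/6)Mv².
The vertical drop is h = L sinθ = 3.48 × sin14.9° = 0.8948 m.
Energy conservation: Mgh = (5/6)Mv², so v = √(2gh/(1+k)) = √(2 × 9.8 × 0.8948 / 1.667) ≈ 3.24 m/s.

v ≈ 3.24 m/s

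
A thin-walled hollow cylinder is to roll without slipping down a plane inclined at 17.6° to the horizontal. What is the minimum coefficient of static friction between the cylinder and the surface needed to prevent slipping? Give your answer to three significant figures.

μ_min ≈ 0.159

For this body I = MR², i.e. k = I/(MR²) = 1.
Newton's second law down the slope: Mg sinθ − f = Ma. The torque equation fR = Iα (with α = a/R) gives f = kMa.
These give a = g sinθ/(1+k) and the required friction f = kMg sinθ/(1+k).
With N = Mg cosθ, the no-slip condition f ≤ μN gives μ_min = f/N = k tanθ/(1+k).
μ_min = 1 × tan17.6° / 2 ≈ 0.159.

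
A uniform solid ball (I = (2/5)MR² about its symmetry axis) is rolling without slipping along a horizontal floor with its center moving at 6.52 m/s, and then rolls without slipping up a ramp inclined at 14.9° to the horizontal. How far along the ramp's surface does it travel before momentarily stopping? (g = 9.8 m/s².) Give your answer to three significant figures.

For this body I = (2/5)MR², i.e. k = I/(MR²) = 0.4.
The rolling condition ω = v/R makes the rotational term ½I(v/R)² = ½kMv², so KE_total = ½(1+k)Mv² = (7/10)Mv².
Setting this equal to Mgh gives the vertical rise h = (1+k)v₀²/(2g) = 1.4×6.52²/(2×9.8) = 3.036 m.
Along the incline, d = h/sinθ = 3.036/sin14.9° ≈ 11.8 m.

d ≈ 11.8 m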